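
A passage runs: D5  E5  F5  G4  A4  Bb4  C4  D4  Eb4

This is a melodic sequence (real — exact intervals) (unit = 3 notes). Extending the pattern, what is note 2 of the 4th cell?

G3

With 3-note cells, note 2 of each statement runs E5, A4, D4.
Each moves down a 5th; the next is G3.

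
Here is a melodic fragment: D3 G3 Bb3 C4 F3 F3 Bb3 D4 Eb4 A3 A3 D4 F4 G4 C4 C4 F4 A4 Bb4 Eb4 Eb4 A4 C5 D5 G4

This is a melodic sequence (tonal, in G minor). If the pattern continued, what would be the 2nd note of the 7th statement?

Eb5

The unit is 5 notes. Position-2 pitches of the 5 shown cells: G3, Bb3, D4, F4, A4.
Carrying that up a 3rd forward: C5 → Eb5.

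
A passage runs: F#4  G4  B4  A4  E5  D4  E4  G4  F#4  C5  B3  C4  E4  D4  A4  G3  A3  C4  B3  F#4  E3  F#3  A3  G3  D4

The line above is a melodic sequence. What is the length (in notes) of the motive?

5

Try groups of 5 (5 cells in 25 notes):
F#4 G4 B4 A4 E5 | D4 E4 G4 F#4 C5 | B3 C4 E4 D4 A4 | G3 A3 C4 B3 F#4 | E3 F#3 A3 G3 D4
Each cell is the previous one down a 3rd — so the unit is 5 notes.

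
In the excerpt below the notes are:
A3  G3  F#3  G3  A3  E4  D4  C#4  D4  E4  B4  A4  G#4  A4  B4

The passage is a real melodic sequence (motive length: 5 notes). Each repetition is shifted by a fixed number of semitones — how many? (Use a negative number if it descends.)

7

Taking 5-note groups, the heads are A3, E4, B4: the pattern moves up a 5th.
A3→E4 is 64 − 57 = 7 semitones.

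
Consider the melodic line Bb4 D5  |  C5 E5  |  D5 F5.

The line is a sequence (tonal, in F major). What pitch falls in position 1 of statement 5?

F5

The unit is 2 notes. Position-1 pitches of the 3 shown cells: Bb4, C5, D5.
Carrying that up a 2nd forward: E5 → F5.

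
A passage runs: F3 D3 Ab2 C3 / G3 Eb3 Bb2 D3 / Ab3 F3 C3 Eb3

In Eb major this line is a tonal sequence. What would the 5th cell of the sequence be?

C4 Ab3 Eb3 G3

Taking 4-note groups, the heads are F3, G3, Ab3: the pattern moves up a 2nd.
Continuing the starts: Bb3 → C4.
So cell 5 is C4 Ab3 Eb3 G3.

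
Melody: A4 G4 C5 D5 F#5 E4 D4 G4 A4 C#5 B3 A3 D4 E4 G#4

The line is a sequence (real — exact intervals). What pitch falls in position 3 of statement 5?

E3

Grouping in 5s, the 3rd note of each cell is C5, G4, D4.
Each moves down a 4th. Continuing: A3 → E3.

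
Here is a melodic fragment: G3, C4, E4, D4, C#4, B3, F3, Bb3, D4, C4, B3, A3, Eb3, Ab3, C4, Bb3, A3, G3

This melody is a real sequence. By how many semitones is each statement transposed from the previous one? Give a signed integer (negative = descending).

The 6-note cells begin on G3, F3, Eb3 — each down a 2nd from the last.
G3 to F3 spans -2 semitones.

-2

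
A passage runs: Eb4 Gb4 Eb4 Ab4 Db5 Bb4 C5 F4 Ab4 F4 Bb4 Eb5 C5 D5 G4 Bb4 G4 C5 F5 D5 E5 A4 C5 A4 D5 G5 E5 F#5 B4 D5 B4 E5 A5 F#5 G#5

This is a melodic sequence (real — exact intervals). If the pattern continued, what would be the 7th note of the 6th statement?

A#5

Grouping in 7s, the 7th note of each cell is C5, D5, E5, F#5, G#5.
Each moves up a 2nd; the next is A#5.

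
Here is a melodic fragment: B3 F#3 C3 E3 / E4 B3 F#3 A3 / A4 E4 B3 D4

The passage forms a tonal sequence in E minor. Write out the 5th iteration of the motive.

G5 D5 A4 C5

Unit = 4 notes; the statements start on B3, E4, A4, moving up a 4th each time.
Continuing the starts: D5 → G5.
From G5 the diatonic shape gives G5 D5 A4 C5.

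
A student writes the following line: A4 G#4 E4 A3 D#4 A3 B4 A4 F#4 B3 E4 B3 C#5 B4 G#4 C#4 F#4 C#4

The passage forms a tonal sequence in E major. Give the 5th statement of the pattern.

Taking 6-note groups, the heads are A4, B4, C#5: the pattern moves up a 2nd.
Continuing the starts: D#5 → E5.
Statement 5 starts on E5 and keeps the same diatonic contour: E5 D#5 B4 E4 A4 E4.

E5 D#5 B4 E4 A4 E4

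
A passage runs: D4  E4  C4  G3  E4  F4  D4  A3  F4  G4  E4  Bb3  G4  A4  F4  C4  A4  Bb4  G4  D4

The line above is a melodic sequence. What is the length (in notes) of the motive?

There are 20 notes; a 4-note unit gives 5 cells:
D4 E4 C4 G3 | E4 F4 D4 A3 | F4 G4 E4 Bb3 | G4 A4 F4 C4 | A4 Bb4 G4 D4
Every group is a transposition up a 2nd of the one before; no shorter unit works.

4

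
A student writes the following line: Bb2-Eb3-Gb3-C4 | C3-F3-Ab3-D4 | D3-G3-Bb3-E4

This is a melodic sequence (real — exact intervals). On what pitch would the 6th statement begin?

G#3

With a 4-note motive the entries are Bb2, C3, D3, each up a 2nd from the previous.
Continuing: E3 → F#3 → G#3. Statement 6 starts on G#3.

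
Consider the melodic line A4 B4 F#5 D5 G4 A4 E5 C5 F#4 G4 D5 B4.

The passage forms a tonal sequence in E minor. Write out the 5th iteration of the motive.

D4 E4 B4 G4

Taking 4-note groups, the heads are A4, G4, F#4: the pattern moves down a 2nd.
Carrying on: E4 → D4.
From D4 the diatonic shape gives D4 E4 B4 G4.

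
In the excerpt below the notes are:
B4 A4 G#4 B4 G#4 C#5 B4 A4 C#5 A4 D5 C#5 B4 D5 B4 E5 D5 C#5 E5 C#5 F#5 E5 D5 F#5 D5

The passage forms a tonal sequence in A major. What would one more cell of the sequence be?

G#5 F#5 E5 G#5 E5

The 5-note cells begin on B4, C#5, D5, E5, F#5 — each up a 2nd from the last.
So cell 6 is G#5 F#5 E5 G#5 E5.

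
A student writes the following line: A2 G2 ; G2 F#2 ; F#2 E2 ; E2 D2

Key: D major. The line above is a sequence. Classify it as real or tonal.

tonal

Every note is diatonic to D major.
Cell 1 has -2 semitones from note 1 to 2, but cell 2 has -1 — the interval quality changes while the contour stays the same, which is the hallmark of a tonal sequence.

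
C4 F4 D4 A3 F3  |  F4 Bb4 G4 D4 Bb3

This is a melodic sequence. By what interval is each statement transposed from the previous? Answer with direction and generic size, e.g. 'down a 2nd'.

With a 5-note motive the entries are C4, F4, each up a 4th from the previous.
From C4 to F4: up a 4th.

up a 4th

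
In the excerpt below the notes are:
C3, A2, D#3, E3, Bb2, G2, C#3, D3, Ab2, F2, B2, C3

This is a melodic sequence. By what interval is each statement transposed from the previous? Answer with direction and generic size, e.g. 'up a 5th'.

Taking 4-note groups, the heads are C3, Bb2, Ab2: the pattern moves down a 2nd.
C3 to Bb2 is down a 2nd.

down a 2nd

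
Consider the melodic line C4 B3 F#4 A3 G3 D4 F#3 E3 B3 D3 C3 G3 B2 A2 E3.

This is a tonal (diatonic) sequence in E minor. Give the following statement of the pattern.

G2 F#2 C3

Taking 3-note groups, the heads are C4, A3, F#3, D3, B2: the pattern moves down a 3rd.
Statement 6 starts on G2 and keeps the same diatonic contour: G2 F#2 C3.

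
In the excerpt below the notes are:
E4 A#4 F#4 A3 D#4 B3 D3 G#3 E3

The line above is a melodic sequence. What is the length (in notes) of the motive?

9 notes total. Splitting into 3 groups of 3:
E4 A#4 F#4 | A3 D#4 B3 | D3 G#3 E3
Every group is a transposition down a 5th of the one before; no shorter unit works.

3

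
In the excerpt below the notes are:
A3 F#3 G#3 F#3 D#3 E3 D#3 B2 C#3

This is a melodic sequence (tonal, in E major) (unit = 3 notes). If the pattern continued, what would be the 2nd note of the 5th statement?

E2

With 3-note cells, note 2 of each statement runs F#3, D#3, B2.
Each moves down a 3rd. Continuing: G#2 → E2.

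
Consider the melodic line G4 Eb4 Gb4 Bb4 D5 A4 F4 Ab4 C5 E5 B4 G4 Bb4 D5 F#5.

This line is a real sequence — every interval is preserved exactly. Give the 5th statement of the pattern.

D#5 B4 D5 F#5 A#5

Unit = 5 notes; the statements start on G4, A4, B4, moving up a 2nd each time.
Carrying on: C#5 → D#5.
Statement 5 starts on D#5 and keeps the same exact contour: D#5 B4 D5 F#5 A#5.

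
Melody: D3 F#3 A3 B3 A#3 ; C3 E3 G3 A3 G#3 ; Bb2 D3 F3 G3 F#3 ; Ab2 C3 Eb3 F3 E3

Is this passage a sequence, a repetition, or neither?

Each 5-note cell is the previous one transposed down a 2nd.

sequence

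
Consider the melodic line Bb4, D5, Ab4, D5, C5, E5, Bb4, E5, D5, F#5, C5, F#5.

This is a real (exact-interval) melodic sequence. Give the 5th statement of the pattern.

F#5 A#5 E5 A#5

With a 4-note motive the entries are Bb4, C5, D5, each up a 2nd from the previous.
Continuing the starts: E5 → F#5.
So cell 5 is F#5 A#5 E5 A#5.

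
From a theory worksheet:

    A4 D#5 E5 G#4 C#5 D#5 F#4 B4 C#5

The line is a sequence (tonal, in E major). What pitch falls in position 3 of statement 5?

A4

Grouping in 3s, the 3rd note of each cell is E5, D#5, C#5.
Extending down a 2nd: B4 → A4.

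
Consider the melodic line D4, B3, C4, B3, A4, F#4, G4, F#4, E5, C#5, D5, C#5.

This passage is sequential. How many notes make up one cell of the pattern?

There are 12 notes; a 4-note unit gives 3 cells:
D4 B3 C4 B3 | A4 F#4 G4 F#4 | E5 C#5 D5 C#5
That's a consistent up a 5th shift per cell, and no other grouping gives one.

4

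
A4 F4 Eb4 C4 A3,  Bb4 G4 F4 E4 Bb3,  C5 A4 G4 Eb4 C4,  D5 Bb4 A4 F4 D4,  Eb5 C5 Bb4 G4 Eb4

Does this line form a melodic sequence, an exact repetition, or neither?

neither

Note 4 of cell 2 is E4; if this were a sequence it would be D4. No unit length gives a consistent transposition pattern.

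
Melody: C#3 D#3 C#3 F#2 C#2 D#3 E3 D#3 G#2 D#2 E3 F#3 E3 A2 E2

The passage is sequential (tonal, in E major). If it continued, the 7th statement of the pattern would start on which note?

Unit = 5 notes; the statements start on C#3, D#3, E3, moving up a 2nd each time.
Continuing: F#3 → G#3 → A3 → B3. Statement 7 starts on B3.

B3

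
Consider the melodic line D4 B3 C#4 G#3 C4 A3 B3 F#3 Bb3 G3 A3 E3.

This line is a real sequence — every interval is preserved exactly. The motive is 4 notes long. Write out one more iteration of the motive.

With a 4-note motive the entries are D4, C4, Bb3, each down a 2nd from the previous.
So cell 4 is Ab3 F3 G3 D3.

Ab3 F3 G3 D3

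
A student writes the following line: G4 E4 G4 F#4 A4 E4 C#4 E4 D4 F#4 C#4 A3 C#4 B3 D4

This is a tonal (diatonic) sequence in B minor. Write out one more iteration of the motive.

The 5-note cells begin on G4, E4, C#4 — each down a 3rd from the last.
From A3 the diatonic shape gives A3 F#3 A3 G3 B3.

A3 F#3 A3 G3 B3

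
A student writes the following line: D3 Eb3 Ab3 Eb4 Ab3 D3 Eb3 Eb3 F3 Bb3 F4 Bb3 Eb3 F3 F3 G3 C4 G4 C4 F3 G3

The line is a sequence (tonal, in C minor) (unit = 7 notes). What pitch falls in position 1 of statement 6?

The unit is 7 notes. Position-1 pitches of the 3 shown cells: D3, Eb3, F3.
Each moves up a 2nd. Continuing: G3 → Ab3 → Bb3.

Bb3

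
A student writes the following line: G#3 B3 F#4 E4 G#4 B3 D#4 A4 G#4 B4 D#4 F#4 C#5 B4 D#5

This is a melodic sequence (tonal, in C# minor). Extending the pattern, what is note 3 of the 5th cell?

The unit is 5 notes. Position-3 pitches of the 3 shown cells: F#4, A4, C#5.
Each moves up a 3rd. Continuing: E5 → G#5.

G#5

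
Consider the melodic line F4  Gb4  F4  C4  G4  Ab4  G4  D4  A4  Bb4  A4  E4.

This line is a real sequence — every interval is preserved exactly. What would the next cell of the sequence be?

B4 C5 B4 F#4

The 4-note cells begin on F4, G4, A4 — each up a 2nd from the last.
Statement 4 starts on B4 and keeps the same exact contour: B4 C5 B4 F#4.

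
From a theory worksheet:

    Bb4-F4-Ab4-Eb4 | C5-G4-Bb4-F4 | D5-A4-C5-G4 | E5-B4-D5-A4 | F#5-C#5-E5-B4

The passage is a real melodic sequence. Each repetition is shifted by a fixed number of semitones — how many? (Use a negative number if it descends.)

2

Unit = 4 notes; the statements start on Bb4, C5, D5, E5, F#5, moving up a 2nd each time.
Bb4→C5 is 72 − 70 = 2 semitones.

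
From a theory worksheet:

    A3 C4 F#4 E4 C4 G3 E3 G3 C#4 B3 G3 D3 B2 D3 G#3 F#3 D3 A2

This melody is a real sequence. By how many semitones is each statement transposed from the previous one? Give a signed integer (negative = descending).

-5

The 6-note cells begin on A3, E3, B2 — each down a 4th from the last.
Counting half-steps from A3 to E3: -5.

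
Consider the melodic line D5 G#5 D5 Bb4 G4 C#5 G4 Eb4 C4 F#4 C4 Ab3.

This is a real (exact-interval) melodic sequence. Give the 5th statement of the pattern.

The 4-note cells begin on D5, G4, C4 — each down a 5th from the last.
Continuing the starts: F3 → Bb2.
So cell 5 is Bb2 E3 Bb2 Gb2.

Bb2 E3 Bb2 Gb2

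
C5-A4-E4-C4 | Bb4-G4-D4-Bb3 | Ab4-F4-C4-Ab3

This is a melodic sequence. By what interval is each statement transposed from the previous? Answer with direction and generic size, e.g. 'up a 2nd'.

With a 4-note motive the entries are C5, Bb4, Ab4, each down a 2nd from the previous.
From C5 to Bb4: down a 2nd.

down a 2nd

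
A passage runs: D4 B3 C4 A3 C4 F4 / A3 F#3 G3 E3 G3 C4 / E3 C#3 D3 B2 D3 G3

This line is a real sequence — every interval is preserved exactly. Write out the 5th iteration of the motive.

Taking 6-note groups, the heads are D4, A3, E3: the pattern moves down a 4th.
Continuing the starts: B2 → F#2.
So cell 5 is F#2 D#2 E2 C#2 E2 A2.

F#2 D#2 E2 C#2 E2 A2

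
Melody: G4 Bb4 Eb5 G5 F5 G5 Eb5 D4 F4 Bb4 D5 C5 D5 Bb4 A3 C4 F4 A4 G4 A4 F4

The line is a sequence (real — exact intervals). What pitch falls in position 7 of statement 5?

G3

The unit is 7 notes. Position-7 pitches of the 3 shown cells: Eb5, Bb4, F4.
Carrying that down a 4th forward: C4 → G3.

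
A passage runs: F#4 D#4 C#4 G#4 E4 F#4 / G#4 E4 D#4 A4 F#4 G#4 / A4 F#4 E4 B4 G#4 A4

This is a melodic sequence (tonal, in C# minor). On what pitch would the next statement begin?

B4

The 6-note cells begin on F#4, G#4, A4 — each up a 2nd from the last.
The next head, up a 2nd from A4, is B4.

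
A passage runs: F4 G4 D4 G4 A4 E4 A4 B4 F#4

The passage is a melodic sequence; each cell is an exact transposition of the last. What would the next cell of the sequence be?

B4 C#5 G#4

The 3-note cells begin on F4, G4, A4 — each up a 2nd from the last.
Statement 4 starts on B4 and keeps the same exact contour: B4 C#5 G#4.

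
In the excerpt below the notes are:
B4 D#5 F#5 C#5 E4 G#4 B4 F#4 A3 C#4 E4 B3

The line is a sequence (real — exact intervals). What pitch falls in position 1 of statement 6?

The unit is 4 notes. Position-1 pitches of the 3 shown cells: B4, E4, A3.
Each moves down a 5th. Continuing: D3 → G2 → C2.

C2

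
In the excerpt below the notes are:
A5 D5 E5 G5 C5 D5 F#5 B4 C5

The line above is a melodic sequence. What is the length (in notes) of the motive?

There are 9 notes; a 3-note unit gives 3 cells:
A5 D5 E5 | G5 C5 D5 | F#5 B4 C5
Each cell is the previous one down a 2nd — so the unit is 3 notes.

3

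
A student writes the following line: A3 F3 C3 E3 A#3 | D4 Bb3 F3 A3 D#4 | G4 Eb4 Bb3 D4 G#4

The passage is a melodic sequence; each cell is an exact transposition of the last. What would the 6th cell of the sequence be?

Taking 5-note groups, the heads are A3, D4, G4: the pattern moves up a 4th.
Extending up a 4th: C5 → F5 → Bb5.
From Bb5 the exact shape gives Bb5 Gb5 Db5 F5 B5.

Bb5 Gb5 Db5 F5 B5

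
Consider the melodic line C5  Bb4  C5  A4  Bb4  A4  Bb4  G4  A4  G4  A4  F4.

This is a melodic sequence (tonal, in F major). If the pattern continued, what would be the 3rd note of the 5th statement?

The unit is 4 notes. Position-3 pitches of the 3 shown cells: C5, Bb4, A4.
Each moves down a 2nd. Continuing: G4 → F4.

F4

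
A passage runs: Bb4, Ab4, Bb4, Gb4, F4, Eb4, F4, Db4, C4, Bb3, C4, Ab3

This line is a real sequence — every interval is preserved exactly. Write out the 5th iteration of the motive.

D3 C3 D3 Bb2

Taking 4-note groups, the heads are Bb4, F4, C4: the pattern moves down a 4th.
Continuing the starts: G3 → D3.
Statement 5 starts on D3 and keeps the same exact contour: D3 C3 D3 Bb2.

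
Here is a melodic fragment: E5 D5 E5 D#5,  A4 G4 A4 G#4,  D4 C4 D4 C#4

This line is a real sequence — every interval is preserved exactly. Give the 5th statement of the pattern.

C3 Bb2 C3 B2

Taking 4-note groups, the heads are E5, A4, D4: the pattern moves down a 5th.
Extending down a 5th: G3 → C3.
From C3 the exact shape gives C3 Bb2 C3 B2.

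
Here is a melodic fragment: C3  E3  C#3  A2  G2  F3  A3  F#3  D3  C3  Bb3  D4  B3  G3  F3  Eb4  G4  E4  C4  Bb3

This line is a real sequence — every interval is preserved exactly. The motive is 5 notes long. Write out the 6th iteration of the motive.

Unit = 5 notes; the statements start on C3, F3, Bb3, Eb4, moving up a 4th each time.
Continuing the starts: Ab4 → Db5.
Statement 6 starts on Db5 and keeps the same exact contour: Db5 F5 D5 Bb4 Ab4.

Db5 F5 D5 Bb4 Ab4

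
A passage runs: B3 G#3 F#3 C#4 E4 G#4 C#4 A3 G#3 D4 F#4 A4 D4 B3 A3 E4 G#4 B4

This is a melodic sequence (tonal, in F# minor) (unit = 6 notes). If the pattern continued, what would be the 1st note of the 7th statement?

Grouping in 6s, the 1st note of each cell is B3, C#4, D4.
Carrying that up a 2nd forward: E4 → F#4 → G#4 → A4.

A4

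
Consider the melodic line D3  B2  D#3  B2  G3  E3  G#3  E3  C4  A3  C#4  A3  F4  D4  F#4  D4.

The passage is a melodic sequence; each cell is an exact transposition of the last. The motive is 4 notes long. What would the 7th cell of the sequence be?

Ab5 F5 A5 F5

Taking 4-note groups, the heads are D3, G3, C4, F4: the pattern moves up a 4th.
Carrying on: Bb4 → Eb5 → Ab5.
So cell 7 is Ab5 F5 A5 F5.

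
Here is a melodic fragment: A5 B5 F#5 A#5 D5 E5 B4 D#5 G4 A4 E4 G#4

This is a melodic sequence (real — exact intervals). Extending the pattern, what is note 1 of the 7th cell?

Eb2

The unit is 4 notes. Position-1 pitches of the 3 shown cells: A5, D5, G4.
Extending down a 5th: C4 → F3 → Bb2 → Eb2.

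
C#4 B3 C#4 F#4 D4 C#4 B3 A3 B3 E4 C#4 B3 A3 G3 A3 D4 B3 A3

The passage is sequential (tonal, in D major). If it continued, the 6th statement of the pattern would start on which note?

E3

Taking 6-note groups, the heads are C#4, B3, A3: the pattern moves down a 2nd.
Continuing: G3 → F#3 → E3. Statement 6 starts on E3.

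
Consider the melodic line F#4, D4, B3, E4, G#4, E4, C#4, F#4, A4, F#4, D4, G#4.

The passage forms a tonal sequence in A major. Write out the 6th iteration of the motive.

The 4-note cells begin on F#4, G#4, A4 — each up a 2nd from the last.
Continuing the starts: B4 → C#5 → D5.
Statement 6 starts on D5 and keeps the same diatonic contour: D5 B4 G#4 C#5.

D5 B4 G#4 C#5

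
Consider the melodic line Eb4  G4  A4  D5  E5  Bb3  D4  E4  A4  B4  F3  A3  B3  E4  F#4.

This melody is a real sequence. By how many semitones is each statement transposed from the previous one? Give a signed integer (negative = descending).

-5

With a 5-note motive the entries are Eb4, Bb3, F3, each down a 4th from the previous.
Eb4 to Bb3 spans -5 semitones.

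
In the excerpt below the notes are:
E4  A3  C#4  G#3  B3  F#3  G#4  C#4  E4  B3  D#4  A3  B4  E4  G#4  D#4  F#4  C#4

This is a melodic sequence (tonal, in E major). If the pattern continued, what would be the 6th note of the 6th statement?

B4

Grouping in 6s, the 6th note of each cell is F#3, A3, C#4.
Each moves up a 3rd. Continuing: E4 → G#4 → B4.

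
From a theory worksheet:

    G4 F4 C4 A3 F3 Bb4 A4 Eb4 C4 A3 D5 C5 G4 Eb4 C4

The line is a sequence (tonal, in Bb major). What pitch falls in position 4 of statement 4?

G4

Grouping in 5s, the 4th note of each cell is A3, C4, Eb4.
Each moves up a 3rd; the next is G4.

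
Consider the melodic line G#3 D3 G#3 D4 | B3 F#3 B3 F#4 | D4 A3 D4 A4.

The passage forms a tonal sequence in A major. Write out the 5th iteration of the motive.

A4 E4 A4 E5

Unit = 4 notes; the statements start on G#3, B3, D4, moving up a 3rd each time.
Carrying on: F#4 → A4.
From A4 the diatonic shape gives A4 E4 A4 E5.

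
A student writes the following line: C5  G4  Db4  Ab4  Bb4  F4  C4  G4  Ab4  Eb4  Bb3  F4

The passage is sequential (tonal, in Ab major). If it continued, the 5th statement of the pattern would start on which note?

F4

Taking 4-note groups, the heads are C5, Bb4, Ab4: the pattern moves down a 2nd.
Continuing: G4 → F4. Statement 5 starts on F4.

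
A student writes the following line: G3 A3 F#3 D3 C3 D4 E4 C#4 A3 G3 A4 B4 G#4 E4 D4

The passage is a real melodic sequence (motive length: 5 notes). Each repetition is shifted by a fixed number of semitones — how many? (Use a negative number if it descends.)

7

With a 5-note motive the entries are G3, D4, A4, each up a 5th from the previous.
Counting half-steps from G3 to D4: 7.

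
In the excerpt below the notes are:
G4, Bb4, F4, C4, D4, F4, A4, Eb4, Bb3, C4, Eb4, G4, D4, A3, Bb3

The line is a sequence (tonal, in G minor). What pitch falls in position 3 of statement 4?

C4

The unit is 5 notes. Position-3 pitches of the 3 shown cells: F4, Eb4, D4.
Each moves down a 2nd; the next is C4.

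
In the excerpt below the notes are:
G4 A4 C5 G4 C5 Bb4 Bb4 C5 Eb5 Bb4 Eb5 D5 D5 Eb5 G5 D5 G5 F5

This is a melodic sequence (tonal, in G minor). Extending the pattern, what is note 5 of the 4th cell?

Bb5

Grouping in 6s, the 5th note of each cell is C5, Eb5, G5.
Each moves up a 3rd; the next is Bb5.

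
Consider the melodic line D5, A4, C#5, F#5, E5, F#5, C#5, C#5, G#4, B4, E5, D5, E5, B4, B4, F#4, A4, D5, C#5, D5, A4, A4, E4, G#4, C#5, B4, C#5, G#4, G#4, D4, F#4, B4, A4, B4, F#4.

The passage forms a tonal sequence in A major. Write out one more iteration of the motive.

The 7-note cells begin on D5, C#5, B4, A4, G#4 — each down a 2nd from the last.
Statement 6 starts on F#4 and keeps the same diatonic contour: F#4 C#4 E4 A4 G#4 A4 E4.

F#4 C#4 E4 A4 G#4 A4 E4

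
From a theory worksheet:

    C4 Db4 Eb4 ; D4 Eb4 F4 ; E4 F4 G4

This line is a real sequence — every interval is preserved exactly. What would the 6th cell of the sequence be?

A#4 B4 C#5

Unit = 3 notes; the statements start on C4, D4, E4, moving up a 2nd each time.
Continuing the starts: F#4 → G#4 → A#4.
Statement 6 starts on A#4 and keeps the same exact contour: A#4 B4 C#5.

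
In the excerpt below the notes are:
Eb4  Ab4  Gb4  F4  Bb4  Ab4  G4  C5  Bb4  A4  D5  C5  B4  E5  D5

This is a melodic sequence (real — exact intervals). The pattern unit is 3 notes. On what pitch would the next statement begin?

C#5

With a 3-note motive the entries are Eb4, F4, G4, A4, B4, each up a 2nd from the previous.
One more step up a 2nd gives C#5.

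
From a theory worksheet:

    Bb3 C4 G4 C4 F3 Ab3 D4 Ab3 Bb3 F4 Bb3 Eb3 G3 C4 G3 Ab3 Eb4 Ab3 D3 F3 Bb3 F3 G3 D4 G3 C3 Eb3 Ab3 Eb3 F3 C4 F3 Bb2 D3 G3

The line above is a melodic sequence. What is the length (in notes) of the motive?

Try groups of 7 (5 cells in 35 notes):
Bb3 C4 G4 C4 F3 Ab3 D4 | Ab3 Bb3 F4 Bb3 Eb3 G3 C4 | G3 Ab3 Eb4 Ab3 D3 F3 Bb3 | F3 G3 D4 G3 C3 Eb3 Ab3 | Eb3 F3 C4 F3 Bb2 D3 G3
Each cell is the previous one down a 2nd — so the unit is 7 notes.

7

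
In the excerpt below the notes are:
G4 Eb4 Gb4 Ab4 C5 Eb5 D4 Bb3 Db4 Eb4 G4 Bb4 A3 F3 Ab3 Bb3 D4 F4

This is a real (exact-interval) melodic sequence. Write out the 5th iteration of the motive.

B2 G2 Bb2 C3 E3 G3

Unit = 6 notes; the statements start on G4, D4, A3, moving down a 4th each time.
Continuing the starts: E3 → B2.
Statement 5 starts on B2 and keeps the same exact contour: B2 G2 Bb2 C3 E3 G3.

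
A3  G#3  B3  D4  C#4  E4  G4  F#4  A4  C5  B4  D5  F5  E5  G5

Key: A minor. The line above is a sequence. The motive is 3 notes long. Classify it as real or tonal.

real

Each cell has the same semitone pattern (-1, 3) — intervals are preserved exactly.
And G#3 lies outside A minor, so the sequence is real rather than tonal.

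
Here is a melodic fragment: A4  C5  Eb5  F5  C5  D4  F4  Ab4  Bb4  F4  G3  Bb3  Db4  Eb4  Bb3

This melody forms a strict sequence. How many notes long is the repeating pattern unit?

There are 15 notes; a 5-note unit gives 3 cells:
A4 C5 Eb5 F5 C5 | D4 F4 Ab4 Bb4 F4 | G3 Bb3 Db4 Eb4 Bb3
That's a consistent down a 5th shift per cell, and no other grouping gives one.

5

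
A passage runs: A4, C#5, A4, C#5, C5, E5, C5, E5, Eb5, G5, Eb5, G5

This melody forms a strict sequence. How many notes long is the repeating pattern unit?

4

12 notes total. Splitting into 3 groups of 4:
A4 C#5 A4 C#5 | C5 E5 C5 E5 | Eb5 G5 Eb5 G5
Each cell is the previous one up a 3rd — so the unit is 4 notes.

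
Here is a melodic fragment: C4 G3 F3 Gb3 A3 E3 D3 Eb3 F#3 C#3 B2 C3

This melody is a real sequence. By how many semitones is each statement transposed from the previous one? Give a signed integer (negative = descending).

-3

The 4-note cells begin on C4, A3, F#3 — each down a 3rd from the last.
C4→A3 is 57 − 60 = -3 semitones.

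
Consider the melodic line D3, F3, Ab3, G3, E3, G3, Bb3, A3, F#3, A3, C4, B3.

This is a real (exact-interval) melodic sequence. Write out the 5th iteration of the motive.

A#3 C#4 E4 D#4

With a 4-note motive the entries are D3, E3, F#3, each up a 2nd from the previous.
Continuing the starts: G#3 → A#3.
From A#3 the exact shape gives A#3 C#4 E4 D#4.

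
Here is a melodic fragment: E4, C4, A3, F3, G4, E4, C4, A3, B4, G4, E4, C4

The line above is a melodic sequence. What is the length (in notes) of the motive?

12 notes total. Splitting into 3 groups of 4:
E4 C4 A3 F3 | G4 E4 C4 A3 | B4 G4 E4 C4
Every group is a transposition up a 3rd of the one before; no shorter unit works.

4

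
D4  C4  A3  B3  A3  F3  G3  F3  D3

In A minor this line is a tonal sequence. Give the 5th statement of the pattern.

C3 B2 G2

Taking 3-note groups, the heads are D4, B3, G3: the pattern moves down a 3rd.
Extending down a 3rd: E3 → C3.
From C3 the diatonic shape gives C3 B2 G2.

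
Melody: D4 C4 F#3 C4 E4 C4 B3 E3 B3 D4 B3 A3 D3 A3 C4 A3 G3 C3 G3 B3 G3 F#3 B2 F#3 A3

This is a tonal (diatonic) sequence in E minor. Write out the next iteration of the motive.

The 5-note cells begin on D4, C4, B3, A3, G3 — each down a 2nd from the last.
So cell 6 is F#3 E3 A2 E3 G3.

F#3 E3 A2 E3 G3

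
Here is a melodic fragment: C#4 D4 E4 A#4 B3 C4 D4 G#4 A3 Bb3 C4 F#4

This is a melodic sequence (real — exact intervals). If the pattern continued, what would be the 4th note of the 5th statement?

Grouping in 4s, the 4th note of each cell is A#4, G#4, F#4.
Carrying that down a 2nd forward: E4 → D4.

D4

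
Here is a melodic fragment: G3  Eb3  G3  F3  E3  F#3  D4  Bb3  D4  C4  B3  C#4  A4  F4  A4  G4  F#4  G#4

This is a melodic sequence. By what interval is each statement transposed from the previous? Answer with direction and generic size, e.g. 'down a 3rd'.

up a 5th

The 6-note cells begin on G3, D4, A4 — each up a 5th from the last.
From G3 to D4: up a 5th.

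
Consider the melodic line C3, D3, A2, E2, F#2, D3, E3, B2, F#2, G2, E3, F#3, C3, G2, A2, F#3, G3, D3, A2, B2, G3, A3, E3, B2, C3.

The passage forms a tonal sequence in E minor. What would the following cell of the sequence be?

A3 B3 F#3 C3 D3

The 5-note cells begin on C3, D3, E3, F#3, G3 — each up a 2nd from the last.
From A3 the diatonic shape gives A3 B3 F#3 C3 D3.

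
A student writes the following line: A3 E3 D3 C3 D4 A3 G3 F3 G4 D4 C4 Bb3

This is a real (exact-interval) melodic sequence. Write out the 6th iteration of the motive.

Bb5 F5 Eb5 Db5

Taking 4-note groups, the heads are A3, D4, G4: the pattern moves up a 4th.
Carrying on: C5 → F5 → Bb5.
From Bb5 the exact shape gives Bb5 F5 Eb5 Db5.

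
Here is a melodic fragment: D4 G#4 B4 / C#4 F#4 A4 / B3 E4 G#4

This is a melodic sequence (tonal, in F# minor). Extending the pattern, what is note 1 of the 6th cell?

Grouping in 3s, the 1st note of each cell is D4, C#4, B3.
Extending down a 2nd: A3 → G#3 → F#3.

F#3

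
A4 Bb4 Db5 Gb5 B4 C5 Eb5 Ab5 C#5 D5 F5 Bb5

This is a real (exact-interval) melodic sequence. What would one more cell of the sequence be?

Unit = 4 notes; the statements start on A4, B4, C#5, moving up a 2nd each time.
So cell 4 is D#5 E5 G5 C6.

D#5 E5 G5 C6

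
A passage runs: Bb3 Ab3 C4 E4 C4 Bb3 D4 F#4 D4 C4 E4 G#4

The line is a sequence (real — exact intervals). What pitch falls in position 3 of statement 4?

F#4

With 4-note cells, note 3 of each statement runs C4, D4, E4.
From E4, up a 2nd gives F#4.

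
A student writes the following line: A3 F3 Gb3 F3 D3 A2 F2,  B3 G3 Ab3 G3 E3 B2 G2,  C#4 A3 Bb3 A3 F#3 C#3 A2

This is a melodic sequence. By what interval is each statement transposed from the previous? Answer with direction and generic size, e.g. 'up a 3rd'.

With a 7-note motive the entries are A3, B3, C#4, each up a 2nd from the previous.
From A3 to B3: up a 2nd.

up a 2nd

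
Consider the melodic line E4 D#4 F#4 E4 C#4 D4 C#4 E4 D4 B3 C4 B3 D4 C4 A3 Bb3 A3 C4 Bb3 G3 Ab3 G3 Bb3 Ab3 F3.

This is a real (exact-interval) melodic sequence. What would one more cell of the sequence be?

With a 5-note motive the entries are E4, D4, C4, Bb3, Ab3, each down a 2nd from the previous.
Statement 6 starts on Gb3 and keeps the same exact contour: Gb3 F3 Ab3 Gb3 Eb3.

Gb3 F3 Ab3 Gb3 Eb3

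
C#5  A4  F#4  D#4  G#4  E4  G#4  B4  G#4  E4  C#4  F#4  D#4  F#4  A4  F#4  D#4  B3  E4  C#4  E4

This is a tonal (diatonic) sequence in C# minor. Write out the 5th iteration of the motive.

The 7-note cells begin on C#5, B4, A4 — each down a 2nd from the last.
Carrying on: G#4 → F#4.
Statement 5 starts on F#4 and keeps the same diatonic contour: F#4 D#4 B3 G#3 C#4 A3 C#4.

F#4 D#4 B3 G#3 C#4 A3 C#4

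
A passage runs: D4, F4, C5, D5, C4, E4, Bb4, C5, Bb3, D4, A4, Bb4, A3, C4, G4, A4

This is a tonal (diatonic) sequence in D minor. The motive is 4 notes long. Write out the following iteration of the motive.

With a 4-note motive the entries are D4, C4, Bb3, A3, each down a 2nd from the previous.
Statement 5 starts on G3 and keeps the same diatonic contour: G3 Bb3 F4 G4.

G3 Bb3 F4 G4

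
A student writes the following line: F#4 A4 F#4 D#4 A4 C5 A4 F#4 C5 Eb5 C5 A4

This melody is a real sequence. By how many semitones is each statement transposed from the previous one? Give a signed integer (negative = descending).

Taking 4-note groups, the heads are F#4, A4, C5: the pattern moves up a 3rd.
Counting half-steps from F#4 to A4: 3.

3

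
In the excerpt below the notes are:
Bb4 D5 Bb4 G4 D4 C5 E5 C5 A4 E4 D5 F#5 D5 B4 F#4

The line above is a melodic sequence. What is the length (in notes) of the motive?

15 notes total. Splitting into 3 groups of 5:
Bb4 D5 Bb4 G4 D4 | C5 E5 C5 A4 E4 | D5 F#5 D5 B4 F#4
Every group is a transposition up a 2nd of the one before; no shorter unit works.

5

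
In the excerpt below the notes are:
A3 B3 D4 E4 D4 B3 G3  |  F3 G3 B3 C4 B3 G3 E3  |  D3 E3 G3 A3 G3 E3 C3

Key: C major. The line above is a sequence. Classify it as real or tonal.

Every note is diatonic to C major.
Cell 1 has +3 semitones from note 2 to 3, but cell 2 has +4 — the interval quality changes while the contour stays the same, which is the hallmark of a tonal sequence.

tonal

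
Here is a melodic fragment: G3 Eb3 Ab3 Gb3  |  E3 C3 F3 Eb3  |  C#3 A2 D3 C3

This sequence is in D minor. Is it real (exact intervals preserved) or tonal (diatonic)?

real

Each cell has the same semitone pattern (-4, 5, -2) — intervals are preserved exactly.
And Eb3 lies outside D minor, so the sequence is real rather than tonal.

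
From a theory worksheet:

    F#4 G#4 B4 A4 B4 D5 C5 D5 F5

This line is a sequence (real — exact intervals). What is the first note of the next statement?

Eb5

Taking 3-note groups, the heads are F#4, A4, C5: the pattern moves up a 3rd.
One more step up a 3rd gives Eb5.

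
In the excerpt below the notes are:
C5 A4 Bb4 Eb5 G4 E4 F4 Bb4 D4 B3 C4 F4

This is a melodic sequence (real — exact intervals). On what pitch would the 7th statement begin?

F#2

With a 4-note motive the entries are C5, G4, D4, each down a 4th from the previous.
Continuing: A3 → E3 → B2 → F#2. Statement 7 starts on F#2.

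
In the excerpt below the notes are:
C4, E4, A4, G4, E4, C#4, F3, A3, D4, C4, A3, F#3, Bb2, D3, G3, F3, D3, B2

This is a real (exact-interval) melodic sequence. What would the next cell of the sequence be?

Eb2 G2 C3 Bb2 G2 E2

The 6-note cells begin on C4, F3, Bb2 — each down a 5th from the last.
So cell 4 is Eb2 G2 C3 Bb2 G2 E2.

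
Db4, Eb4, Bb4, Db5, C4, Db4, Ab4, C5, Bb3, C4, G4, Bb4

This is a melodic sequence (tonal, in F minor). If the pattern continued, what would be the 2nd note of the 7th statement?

F3

The unit is 4 notes. Position-2 pitches of the 3 shown cells: Eb4, Db4, C4.
Carrying that down a 2nd forward: Bb3 → Ab3 → G3 → F3.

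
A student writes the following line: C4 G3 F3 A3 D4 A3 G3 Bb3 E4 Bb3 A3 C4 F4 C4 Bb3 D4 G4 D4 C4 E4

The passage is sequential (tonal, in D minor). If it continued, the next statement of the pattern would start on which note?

With a 4-note motive the entries are C4, D4, E4, F4, G4, each up a 2nd from the previous.
The next head, up a 2nd from G4, is A4.

A4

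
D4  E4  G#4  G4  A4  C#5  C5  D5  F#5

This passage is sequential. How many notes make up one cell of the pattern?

3

9 notes total. Splitting into 3 groups of 3:
D4 E4 G#4 | G4 A4 C#5 | C5 D5 F#5
Every group is a transposition up a 4th of the one before; no shorter unit works.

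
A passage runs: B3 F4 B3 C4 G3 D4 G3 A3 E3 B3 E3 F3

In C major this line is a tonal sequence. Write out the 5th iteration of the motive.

A2 E3 A2 B2

With a 4-note motive the entries are B3, G3, E3, each down a 3rd from the previous.
Carrying on: C3 → A2.
From A2 the diatonic shape gives A2 E3 A2 B2.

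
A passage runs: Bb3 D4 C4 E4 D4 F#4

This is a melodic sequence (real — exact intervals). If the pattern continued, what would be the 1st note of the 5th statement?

With 2-note cells, note 1 of each statement runs Bb3, C4, D4.
Extending up a 2nd: E4 → F#4.

F#4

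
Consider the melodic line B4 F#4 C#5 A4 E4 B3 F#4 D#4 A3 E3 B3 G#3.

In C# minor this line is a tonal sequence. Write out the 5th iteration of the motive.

Unit = 4 notes; the statements start on B4, E4, A3, moving down a 5th each time.
Extending down a 5th: D#3 → G#2.
So cell 5 is G#2 D#2 A2 F#2.

G#2 D#2 A2 F#2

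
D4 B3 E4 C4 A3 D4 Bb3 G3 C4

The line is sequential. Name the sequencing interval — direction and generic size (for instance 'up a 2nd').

down a 2nd

Unit = 3 notes; the statements start on D4, C4, Bb3, moving down a 2nd each time.
From D4 to C4: down a 2nd.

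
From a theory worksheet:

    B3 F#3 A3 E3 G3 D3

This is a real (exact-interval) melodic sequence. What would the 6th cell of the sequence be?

Db3 Ab2

Unit = 2 notes; the statements start on B3, A3, G3, moving down a 2nd each time.
Carrying on: F3 → Eb3 → Db3.
From Db3 the exact shape gives Db3 Ab2.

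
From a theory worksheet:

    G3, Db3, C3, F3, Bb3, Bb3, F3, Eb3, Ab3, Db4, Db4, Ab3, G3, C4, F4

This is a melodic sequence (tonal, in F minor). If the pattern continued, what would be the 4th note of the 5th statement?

The unit is 5 notes. Position-4 pitches of the 3 shown cells: F3, Ab3, C4.
Extending up a 3rd: Eb4 → G4.

G4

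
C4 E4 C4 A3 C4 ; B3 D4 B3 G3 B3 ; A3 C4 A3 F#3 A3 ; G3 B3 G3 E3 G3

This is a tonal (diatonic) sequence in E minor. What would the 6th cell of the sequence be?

With a 5-note motive the entries are C4, B3, A3, G3, each down a 2nd from the previous.
Carrying on: F#3 → E3.
Statement 6 starts on E3 and keeps the same diatonic contour: E3 G3 E3 C3 E3.

E3 G3 E3 C3 E3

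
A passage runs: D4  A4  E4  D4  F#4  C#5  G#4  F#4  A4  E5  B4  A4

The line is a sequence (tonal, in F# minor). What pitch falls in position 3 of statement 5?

With 4-note cells, note 3 of each statement runs E4, G#4, B4.
Extending up a 3rd: D5 → F#5.

F#5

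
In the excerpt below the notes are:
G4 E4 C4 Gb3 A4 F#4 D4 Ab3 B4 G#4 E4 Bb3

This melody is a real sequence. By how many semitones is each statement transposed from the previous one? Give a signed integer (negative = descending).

Taking 4-note groups, the heads are G4, A4, B4: the pattern moves up a 2nd.
Counting half-steps from G4 to A4: 2.

2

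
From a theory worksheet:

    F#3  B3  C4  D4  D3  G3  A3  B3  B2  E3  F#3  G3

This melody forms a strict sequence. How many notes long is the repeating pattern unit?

Try groups of 4 (3 cells in 12 notes):
F#3 B3 C4 D4 | D3 G3 A3 B3 | B2 E3 F#3 G3
Each cell is the previous one down a 3rd — so the unit is 4 notes.

4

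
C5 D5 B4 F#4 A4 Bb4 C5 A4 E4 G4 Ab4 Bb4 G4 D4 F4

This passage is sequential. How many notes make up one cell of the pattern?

There are 15 notes; a 5-note unit gives 3 cells:
C5 D5 B4 F#4 A4 | Bb4 C5 A4 E4 G4 | Ab4 Bb4 G4 D4 F4
That's a consistent down a 2nd shift per cell, and no other grouping gives one.

5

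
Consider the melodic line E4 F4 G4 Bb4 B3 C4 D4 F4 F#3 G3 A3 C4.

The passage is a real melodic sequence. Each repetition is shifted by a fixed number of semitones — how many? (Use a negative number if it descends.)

-5

Unit = 4 notes; the statements start on E4, B3, F#3, moving down a 4th each time.
Counting half-steps from E4 to B3: -5.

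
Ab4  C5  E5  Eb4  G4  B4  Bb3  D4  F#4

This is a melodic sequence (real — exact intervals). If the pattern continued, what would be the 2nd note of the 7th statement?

F#2

With 3-note cells, note 2 of each statement runs C5, G4, D4.
Carrying that down a 4th forward: A3 → E3 → B2 → F#2.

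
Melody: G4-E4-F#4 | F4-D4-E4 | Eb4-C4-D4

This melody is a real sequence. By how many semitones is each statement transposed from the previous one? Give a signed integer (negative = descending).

-2

The 3-note cells begin on G4, F4, Eb4 — each down a 2nd from the last.
G4→F4 is 65 − 67 = -2 semitones.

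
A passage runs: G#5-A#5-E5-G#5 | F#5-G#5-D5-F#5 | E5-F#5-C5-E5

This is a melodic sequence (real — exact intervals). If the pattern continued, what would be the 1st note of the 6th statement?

Grouping in 4s, the 1st note of each cell is G#5, F#5, E5.
Carrying that down a 2nd forward: D5 → C5 → Bb4.

Bb4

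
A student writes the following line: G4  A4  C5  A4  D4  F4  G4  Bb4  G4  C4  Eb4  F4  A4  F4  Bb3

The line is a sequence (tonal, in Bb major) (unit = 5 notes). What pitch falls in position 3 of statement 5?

F4

With 5-note cells, note 3 of each statement runs C5, Bb4, A4.
Carrying that down a 2nd forward: G4 → F4.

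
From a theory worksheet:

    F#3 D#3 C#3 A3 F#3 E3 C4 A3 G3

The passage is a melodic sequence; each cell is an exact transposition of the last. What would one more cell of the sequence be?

The 3-note cells begin on F#3, A3, C4 — each up a 3rd from the last.
From Eb4 the exact shape gives Eb4 C4 Bb3.

Eb4 C4 Bb3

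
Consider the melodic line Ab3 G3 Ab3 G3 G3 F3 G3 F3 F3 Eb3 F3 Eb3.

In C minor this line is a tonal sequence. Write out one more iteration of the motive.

Eb3 D3 Eb3 D3

Taking 4-note groups, the heads are Ab3, G3, F3: the pattern moves down a 2nd.
So cell 4 is Eb3 D3 Eb3 D3.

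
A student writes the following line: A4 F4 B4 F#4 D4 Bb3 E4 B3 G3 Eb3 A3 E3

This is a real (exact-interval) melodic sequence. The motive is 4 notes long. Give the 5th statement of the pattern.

F2 Db2 G2 D2

Unit = 4 notes; the statements start on A4, D4, G3, moving down a 5th each time.
Carrying on: C3 → F2.
From F2 the exact shape gives F2 Db2 G2 D2.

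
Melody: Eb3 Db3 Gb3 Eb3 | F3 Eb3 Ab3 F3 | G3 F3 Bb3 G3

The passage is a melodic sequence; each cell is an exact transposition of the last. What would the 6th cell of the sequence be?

With a 4-note motive the entries are Eb3, F3, G3, each up a 2nd from the previous.
Carrying on: A3 → B3 → C#4.
From C#4 the exact shape gives C#4 B3 E4 C#4.

C#4 B3 E4 C#4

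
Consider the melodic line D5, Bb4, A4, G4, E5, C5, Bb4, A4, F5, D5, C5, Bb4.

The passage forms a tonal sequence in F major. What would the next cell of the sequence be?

Unit = 4 notes; the statements start on D5, E5, F5, moving up a 2nd each time.
Statement 4 starts on G5 and keeps the same diatonic contour: G5 E5 D5 C5.

G5 E5 D5 C5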